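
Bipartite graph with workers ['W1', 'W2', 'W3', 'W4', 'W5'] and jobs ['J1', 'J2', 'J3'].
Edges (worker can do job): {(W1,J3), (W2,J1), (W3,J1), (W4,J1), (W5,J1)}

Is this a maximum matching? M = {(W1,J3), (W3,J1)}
Yes, size 2 is maximum

Proposed matching has size 2.
Maximum matching size for this graph: 2.

This is a maximum matching.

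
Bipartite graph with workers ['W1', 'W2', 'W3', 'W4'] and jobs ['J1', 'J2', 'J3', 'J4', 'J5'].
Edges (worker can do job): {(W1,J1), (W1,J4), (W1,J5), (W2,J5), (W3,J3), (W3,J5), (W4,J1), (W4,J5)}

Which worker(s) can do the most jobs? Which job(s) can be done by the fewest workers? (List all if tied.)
Most versatile: W1 (3 jobs); Least covered: J2 (0 workers)

Worker degrees (jobs they can do): W1:3, W2:1, W3:2, W4:2
Job degrees (workers who can do it): J1:2, J2:0, J3:1, J4:1, J5:4

Maximum worker degree is 3, achieved by: W1
Minimum job degree is 0, achieved by: J2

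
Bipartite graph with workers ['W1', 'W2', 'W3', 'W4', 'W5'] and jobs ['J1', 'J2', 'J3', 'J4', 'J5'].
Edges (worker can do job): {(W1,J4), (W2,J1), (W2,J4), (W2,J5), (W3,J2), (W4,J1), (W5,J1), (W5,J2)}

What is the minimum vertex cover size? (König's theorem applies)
Minimum vertex cover size = 4

By König's theorem: in bipartite graphs,
min vertex cover = max matching = 4

Maximum matching has size 4, so minimum vertex cover also has size 4.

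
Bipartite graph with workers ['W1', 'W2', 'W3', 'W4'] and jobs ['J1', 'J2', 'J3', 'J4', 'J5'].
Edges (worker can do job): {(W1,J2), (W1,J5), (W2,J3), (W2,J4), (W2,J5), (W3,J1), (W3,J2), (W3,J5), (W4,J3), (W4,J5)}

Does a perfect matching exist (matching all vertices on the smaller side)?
Yes, perfect matching exists (size 4)

Perfect matching: {(W1,J2), (W2,J4), (W3,J5), (W4,J3)}
All 4 vertices on the smaller side are matched.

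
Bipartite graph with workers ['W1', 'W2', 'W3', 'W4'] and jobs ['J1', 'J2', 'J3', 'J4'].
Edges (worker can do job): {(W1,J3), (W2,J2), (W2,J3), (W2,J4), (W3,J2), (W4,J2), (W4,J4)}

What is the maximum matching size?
Maximum matching size = 3

Maximum matching: {(W1,J3), (W2,J4), (W4,J2)}
Size: 3

This assigns 3 workers to 3 distinct jobs.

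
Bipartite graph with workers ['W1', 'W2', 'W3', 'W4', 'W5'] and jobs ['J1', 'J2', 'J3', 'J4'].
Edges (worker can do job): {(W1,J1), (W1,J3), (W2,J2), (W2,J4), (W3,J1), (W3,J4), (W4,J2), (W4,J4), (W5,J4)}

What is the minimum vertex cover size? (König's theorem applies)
Minimum vertex cover size = 4

By König's theorem: in bipartite graphs,
min vertex cover = max matching = 4

Maximum matching has size 4, so minimum vertex cover also has size 4.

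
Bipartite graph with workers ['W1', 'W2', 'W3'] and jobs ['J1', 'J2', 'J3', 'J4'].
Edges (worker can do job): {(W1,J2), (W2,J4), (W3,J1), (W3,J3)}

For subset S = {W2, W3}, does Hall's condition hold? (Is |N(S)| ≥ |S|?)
Yes: |N(S)| = 3, |S| = 2

Subset S = {W2, W3}
Neighbors N(S) = {J1, J3, J4}

|N(S)| = 3, |S| = 2
Hall's condition: |N(S)| ≥ |S| is satisfied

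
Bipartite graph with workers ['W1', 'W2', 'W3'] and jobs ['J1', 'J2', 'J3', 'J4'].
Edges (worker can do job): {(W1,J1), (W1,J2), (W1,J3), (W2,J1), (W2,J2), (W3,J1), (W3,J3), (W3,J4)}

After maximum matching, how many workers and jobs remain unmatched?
Unmatched: 0 workers, 1 jobs

Maximum matching size: 3
Workers: 3 total, 3 matched, 0 unmatched
Jobs: 4 total, 3 matched, 1 unmatched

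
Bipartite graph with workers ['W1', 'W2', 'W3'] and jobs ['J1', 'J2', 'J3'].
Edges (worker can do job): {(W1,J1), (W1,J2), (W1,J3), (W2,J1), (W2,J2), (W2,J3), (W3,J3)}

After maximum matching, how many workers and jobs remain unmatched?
Unmatched: 0 workers, 0 jobs

Maximum matching size: 3
Workers: 3 total, 3 matched, 0 unmatched
Jobs: 3 total, 3 matched, 0 unmatched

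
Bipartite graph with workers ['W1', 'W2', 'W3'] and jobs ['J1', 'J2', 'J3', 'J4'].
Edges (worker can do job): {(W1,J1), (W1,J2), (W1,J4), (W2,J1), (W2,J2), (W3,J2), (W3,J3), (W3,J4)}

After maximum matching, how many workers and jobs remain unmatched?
Unmatched: 0 workers, 1 jobs

Maximum matching size: 3
Workers: 3 total, 3 matched, 0 unmatched
Jobs: 4 total, 3 matched, 1 unmatched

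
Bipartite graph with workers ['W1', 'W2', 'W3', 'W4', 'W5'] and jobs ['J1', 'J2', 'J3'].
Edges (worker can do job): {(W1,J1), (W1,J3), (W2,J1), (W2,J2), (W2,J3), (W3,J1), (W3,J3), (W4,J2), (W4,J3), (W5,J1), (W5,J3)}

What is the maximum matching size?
Maximum matching size = 3

Maximum matching: {(W3,J1), (W4,J2), (W5,J3)}
Size: 3

This assigns 3 workers to 3 distinct jobs.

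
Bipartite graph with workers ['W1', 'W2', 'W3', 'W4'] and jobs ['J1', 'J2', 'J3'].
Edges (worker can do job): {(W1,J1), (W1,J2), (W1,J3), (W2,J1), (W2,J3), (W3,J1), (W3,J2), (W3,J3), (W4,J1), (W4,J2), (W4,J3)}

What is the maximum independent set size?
Maximum independent set = 4

By König's theorem:
- Min vertex cover = Max matching = 3
- Max independent set = Total vertices - Min vertex cover
- Max independent set = 7 - 3 = 4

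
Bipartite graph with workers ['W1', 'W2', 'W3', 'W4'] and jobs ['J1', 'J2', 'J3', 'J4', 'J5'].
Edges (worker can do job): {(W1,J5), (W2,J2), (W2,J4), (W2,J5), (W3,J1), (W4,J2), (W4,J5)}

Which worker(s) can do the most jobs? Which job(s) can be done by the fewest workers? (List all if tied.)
Most versatile: W2 (3 jobs); Least covered: J3 (0 workers)

Worker degrees (jobs they can do): W1:1, W2:3, W3:1, W4:2
Job degrees (workers who can do it): J1:1, J2:2, J3:0, J4:1, J5:3

Maximum worker degree is 3, achieved by: W2
Minimum job degree is 0, achieved by: J3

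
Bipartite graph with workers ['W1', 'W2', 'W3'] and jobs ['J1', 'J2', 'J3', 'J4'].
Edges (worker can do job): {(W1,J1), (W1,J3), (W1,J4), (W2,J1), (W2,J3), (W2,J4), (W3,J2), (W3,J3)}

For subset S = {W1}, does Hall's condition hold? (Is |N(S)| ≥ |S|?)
Yes: |N(S)| = 3, |S| = 1

Subset S = {W1}
Neighbors N(S) = {J1, J3, J4}

|N(S)| = 3, |S| = 1
Hall's condition: |N(S)| ≥ |S| is satisfied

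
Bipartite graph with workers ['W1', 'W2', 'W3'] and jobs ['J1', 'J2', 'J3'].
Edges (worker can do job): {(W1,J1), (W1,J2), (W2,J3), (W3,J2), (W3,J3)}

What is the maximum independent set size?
Maximum independent set = 3

By König's theorem:
- Min vertex cover = Max matching = 3
- Max independent set = Total vertices - Min vertex cover
- Max independent set = 6 - 3 = 3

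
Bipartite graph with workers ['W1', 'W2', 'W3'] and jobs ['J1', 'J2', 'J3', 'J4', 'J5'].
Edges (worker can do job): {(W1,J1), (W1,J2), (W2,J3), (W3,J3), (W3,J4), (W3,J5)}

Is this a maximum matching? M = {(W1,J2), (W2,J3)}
No, size 2 is not maximum

Proposed matching has size 2.
Maximum matching size for this graph: 3.

This is NOT maximum - can be improved to size 3.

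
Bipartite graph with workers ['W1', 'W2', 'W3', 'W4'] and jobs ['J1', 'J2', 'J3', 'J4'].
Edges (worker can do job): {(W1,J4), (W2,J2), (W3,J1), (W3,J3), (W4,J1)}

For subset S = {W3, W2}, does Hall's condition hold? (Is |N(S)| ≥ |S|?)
Yes: |N(S)| = 3, |S| = 2

Subset S = {W3, W2}
Neighbors N(S) = {J1, J2, J3}

|N(S)| = 3, |S| = 2
Hall's condition: |N(S)| ≥ |S| is satisfied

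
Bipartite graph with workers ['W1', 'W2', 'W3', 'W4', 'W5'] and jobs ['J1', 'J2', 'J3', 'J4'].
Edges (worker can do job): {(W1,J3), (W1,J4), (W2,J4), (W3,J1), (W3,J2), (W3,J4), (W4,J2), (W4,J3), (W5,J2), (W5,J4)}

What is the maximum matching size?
Maximum matching size = 4

Maximum matching: {(W1,J4), (W3,J1), (W4,J3), (W5,J2)}
Size: 4

This assigns 4 workers to 4 distinct jobs.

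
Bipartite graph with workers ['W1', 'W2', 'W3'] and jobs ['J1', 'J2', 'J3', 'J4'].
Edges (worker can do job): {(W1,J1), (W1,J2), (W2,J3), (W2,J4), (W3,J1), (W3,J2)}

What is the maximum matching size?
Maximum matching size = 3

Maximum matching: {(W1,J2), (W2,J4), (W3,J1)}
Size: 3

This assigns 3 workers to 3 distinct jobs.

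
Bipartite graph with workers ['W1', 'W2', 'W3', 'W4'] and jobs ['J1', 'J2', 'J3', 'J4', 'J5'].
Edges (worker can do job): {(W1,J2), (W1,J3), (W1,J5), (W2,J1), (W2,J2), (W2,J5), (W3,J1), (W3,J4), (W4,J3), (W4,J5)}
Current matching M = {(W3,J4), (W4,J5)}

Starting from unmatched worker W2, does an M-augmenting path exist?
Yes: W2 → J1

An M-augmenting path alternates non-matching / matching edges, starting and ending at unmatched vertices.
Path: W2 → J1
(J1 is unmatched in M, so the path is augmenting.)
Flipping edges along this path would increase |M| from 2 to 3.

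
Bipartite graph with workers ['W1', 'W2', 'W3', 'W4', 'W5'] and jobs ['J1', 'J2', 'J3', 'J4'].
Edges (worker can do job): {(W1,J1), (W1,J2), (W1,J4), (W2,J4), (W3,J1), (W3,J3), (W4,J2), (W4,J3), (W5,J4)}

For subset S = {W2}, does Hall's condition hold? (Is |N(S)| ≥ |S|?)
Yes: |N(S)| = 1, |S| = 1

Subset S = {W2}
Neighbors N(S) = {J4}

|N(S)| = 1, |S| = 1
Hall's condition: |N(S)| ≥ |S| is satisfied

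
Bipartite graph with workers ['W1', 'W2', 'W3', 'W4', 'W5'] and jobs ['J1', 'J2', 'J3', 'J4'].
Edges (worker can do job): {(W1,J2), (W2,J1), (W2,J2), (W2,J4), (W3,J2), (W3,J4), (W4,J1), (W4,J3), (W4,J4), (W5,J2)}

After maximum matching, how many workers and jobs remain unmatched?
Unmatched: 1 workers, 0 jobs

Maximum matching size: 4
Workers: 5 total, 4 matched, 1 unmatched
Jobs: 4 total, 4 matched, 0 unmatched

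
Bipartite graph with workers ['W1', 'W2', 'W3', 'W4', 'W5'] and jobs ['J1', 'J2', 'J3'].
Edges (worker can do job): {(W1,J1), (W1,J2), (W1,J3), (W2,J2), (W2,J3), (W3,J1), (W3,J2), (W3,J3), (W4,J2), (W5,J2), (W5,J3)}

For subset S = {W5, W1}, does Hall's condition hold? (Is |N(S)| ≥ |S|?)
Yes: |N(S)| = 3, |S| = 2

Subset S = {W5, W1}
Neighbors N(S) = {J1, J2, J3}

|N(S)| = 3, |S| = 2
Hall's condition: |N(S)| ≥ |S| is satisfied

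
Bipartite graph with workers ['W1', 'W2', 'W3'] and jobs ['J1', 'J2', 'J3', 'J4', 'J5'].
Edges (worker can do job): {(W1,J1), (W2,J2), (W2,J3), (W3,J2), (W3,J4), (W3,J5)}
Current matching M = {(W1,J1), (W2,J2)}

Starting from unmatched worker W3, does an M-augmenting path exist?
Yes: W3 → J4

An M-augmenting path alternates non-matching / matching edges, starting and ending at unmatched vertices.
Path: W3 → J4
(J4 is unmatched in M, so the path is augmenting.)
Flipping edges along this path would increase |M| from 2 to 3.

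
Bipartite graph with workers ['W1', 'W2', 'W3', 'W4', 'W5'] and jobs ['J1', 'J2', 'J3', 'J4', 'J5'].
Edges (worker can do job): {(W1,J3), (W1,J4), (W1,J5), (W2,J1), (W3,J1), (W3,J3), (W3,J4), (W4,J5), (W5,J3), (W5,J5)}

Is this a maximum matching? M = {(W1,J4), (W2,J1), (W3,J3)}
No, size 3 is not maximum

Proposed matching has size 3.
Maximum matching size for this graph: 4.

This is NOT maximum - can be improved to size 4.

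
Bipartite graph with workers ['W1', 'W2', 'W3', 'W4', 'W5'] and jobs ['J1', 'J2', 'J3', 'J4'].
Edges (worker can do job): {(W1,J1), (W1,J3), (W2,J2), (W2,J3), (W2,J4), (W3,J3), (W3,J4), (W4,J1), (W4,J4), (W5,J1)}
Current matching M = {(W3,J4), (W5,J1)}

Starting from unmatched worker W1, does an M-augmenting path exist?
Yes: W1 → J3

An M-augmenting path alternates non-matching / matching edges, starting and ending at unmatched vertices.
Path: W1 → J3
(J3 is unmatched in M, so the path is augmenting.)
Flipping edges along this path would increase |M| from 2 to 3.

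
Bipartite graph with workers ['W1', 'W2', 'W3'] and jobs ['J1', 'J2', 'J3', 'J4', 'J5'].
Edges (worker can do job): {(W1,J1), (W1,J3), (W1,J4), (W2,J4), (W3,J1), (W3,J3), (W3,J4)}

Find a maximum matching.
Matching: {(W1,J1), (W2,J4), (W3,J3)}

Maximum matching (size 3):
  W1 → J1
  W2 → J4
  W3 → J3

Each worker is assigned to at most one job, and each job to at most one worker.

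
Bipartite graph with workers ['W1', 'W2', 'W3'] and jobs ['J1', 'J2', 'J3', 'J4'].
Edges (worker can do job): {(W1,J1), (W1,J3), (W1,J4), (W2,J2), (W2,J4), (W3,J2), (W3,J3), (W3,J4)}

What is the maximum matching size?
Maximum matching size = 3

Maximum matching: {(W1,J1), (W2,J4), (W3,J3)}
Size: 3

This assigns 3 workers to 3 distinct jobs.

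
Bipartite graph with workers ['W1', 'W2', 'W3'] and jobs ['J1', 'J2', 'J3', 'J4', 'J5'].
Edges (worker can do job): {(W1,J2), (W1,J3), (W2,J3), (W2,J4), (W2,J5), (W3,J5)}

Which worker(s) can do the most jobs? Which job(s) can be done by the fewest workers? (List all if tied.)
Most versatile: W2 (3 jobs); Least covered: J1 (0 workers)

Worker degrees (jobs they can do): W1:2, W2:3, W3:1
Job degrees (workers who can do it): J1:0, J2:1, J3:2, J4:1, J5:2

Maximum worker degree is 3, achieved by: W2
Minimum job degree is 0, achieved by: J1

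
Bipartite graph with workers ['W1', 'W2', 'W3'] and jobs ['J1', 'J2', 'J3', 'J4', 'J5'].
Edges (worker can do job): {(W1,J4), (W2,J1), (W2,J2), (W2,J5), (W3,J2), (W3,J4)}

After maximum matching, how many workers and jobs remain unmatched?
Unmatched: 0 workers, 2 jobs

Maximum matching size: 3
Workers: 3 total, 3 matched, 0 unmatched
Jobs: 5 total, 3 matched, 2 unmatched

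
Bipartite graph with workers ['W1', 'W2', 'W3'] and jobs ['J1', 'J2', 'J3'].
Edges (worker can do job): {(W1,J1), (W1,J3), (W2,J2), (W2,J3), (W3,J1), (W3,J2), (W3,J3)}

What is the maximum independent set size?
Maximum independent set = 3

By König's theorem:
- Min vertex cover = Max matching = 3
- Max independent set = Total vertices - Min vertex cover
- Max independent set = 6 - 3 = 3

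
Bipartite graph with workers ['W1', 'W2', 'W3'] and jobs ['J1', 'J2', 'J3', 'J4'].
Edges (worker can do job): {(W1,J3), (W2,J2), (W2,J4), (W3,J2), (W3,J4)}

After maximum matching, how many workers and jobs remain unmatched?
Unmatched: 0 workers, 1 jobs

Maximum matching size: 3
Workers: 3 total, 3 matched, 0 unmatched
Jobs: 4 total, 3 matched, 1 unmatched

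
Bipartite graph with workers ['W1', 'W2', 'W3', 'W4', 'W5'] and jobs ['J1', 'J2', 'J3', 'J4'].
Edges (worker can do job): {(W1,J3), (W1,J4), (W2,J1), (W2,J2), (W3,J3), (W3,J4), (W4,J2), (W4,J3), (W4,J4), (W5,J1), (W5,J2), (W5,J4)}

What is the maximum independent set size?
Maximum independent set = 5

By König's theorem:
- Min vertex cover = Max matching = 4
- Max independent set = Total vertices - Min vertex cover
- Max independent set = 9 - 4 = 5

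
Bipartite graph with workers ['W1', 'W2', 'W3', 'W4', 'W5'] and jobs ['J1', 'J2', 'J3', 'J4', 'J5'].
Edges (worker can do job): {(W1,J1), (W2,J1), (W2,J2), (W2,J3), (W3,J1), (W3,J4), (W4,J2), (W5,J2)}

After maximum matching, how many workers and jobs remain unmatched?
Unmatched: 1 workers, 1 jobs

Maximum matching size: 4
Workers: 5 total, 4 matched, 1 unmatched
Jobs: 5 total, 4 matched, 1 unmatched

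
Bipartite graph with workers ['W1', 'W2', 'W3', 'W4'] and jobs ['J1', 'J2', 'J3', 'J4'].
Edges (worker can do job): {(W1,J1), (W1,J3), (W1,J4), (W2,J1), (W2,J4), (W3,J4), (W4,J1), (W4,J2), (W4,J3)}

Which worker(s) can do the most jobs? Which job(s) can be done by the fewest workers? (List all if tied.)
Most versatile: W1, W4 (3 jobs); Least covered: J2 (1 workers)

Worker degrees (jobs they can do): W1:3, W2:2, W3:1, W4:3
Job degrees (workers who can do it): J1:3, J2:1, J3:2, J4:3

Maximum worker degree is 3, achieved by: W1, W4
Minimum job degree is 1, achieved by: J2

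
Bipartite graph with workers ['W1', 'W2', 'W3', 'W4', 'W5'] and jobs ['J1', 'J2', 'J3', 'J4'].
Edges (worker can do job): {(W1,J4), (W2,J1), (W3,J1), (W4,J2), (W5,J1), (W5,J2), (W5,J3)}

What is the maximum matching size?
Maximum matching size = 4

Maximum matching: {(W1,J4), (W3,J1), (W4,J2), (W5,J3)}
Size: 4

This assigns 4 workers to 4 distinct jobs.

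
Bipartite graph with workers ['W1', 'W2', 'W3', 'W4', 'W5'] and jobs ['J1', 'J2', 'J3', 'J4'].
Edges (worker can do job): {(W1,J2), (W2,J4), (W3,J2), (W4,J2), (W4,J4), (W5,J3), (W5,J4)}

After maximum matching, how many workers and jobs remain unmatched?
Unmatched: 2 workers, 1 jobs

Maximum matching size: 3
Workers: 5 total, 3 matched, 2 unmatched
Jobs: 4 total, 3 matched, 1 unmatched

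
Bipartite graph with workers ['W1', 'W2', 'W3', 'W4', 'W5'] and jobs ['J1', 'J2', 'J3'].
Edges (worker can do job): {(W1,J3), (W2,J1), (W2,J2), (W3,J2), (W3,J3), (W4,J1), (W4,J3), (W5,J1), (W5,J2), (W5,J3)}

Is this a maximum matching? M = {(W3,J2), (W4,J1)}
No, size 2 is not maximum

Proposed matching has size 2.
Maximum matching size for this graph: 3.

This is NOT maximum - can be improved to size 3.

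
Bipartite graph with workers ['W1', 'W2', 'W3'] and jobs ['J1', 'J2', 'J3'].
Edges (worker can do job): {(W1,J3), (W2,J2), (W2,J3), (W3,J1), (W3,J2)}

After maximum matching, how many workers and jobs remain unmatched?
Unmatched: 0 workers, 0 jobs

Maximum matching size: 3
Workers: 3 total, 3 matched, 0 unmatched
Jobs: 3 total, 3 matched, 0 unmatched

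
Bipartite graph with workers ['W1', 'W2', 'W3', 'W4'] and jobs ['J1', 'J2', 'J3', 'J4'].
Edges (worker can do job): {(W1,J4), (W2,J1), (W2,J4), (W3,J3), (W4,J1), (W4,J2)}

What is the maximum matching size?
Maximum matching size = 4

Maximum matching: {(W1,J4), (W2,J1), (W3,J3), (W4,J2)}
Size: 4

This assigns 4 workers to 4 distinct jobs.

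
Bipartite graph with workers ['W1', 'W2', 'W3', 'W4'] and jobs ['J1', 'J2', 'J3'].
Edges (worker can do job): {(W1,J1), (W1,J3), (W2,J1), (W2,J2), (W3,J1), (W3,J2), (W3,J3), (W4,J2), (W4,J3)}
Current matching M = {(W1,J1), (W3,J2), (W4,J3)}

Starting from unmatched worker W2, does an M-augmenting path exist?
No augmenting path from W2

Alternating search from W2 reaches jobs: {J1, J2, J3}.
Every reachable job is already matched in M, and following those matched edges back to workers exposes no further unvisited jobs.
No M-augmenting path from W2 exists.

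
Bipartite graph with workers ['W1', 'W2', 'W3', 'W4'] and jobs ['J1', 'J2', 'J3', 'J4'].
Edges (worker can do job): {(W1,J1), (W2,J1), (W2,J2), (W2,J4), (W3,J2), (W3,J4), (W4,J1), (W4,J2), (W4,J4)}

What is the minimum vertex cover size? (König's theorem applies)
Minimum vertex cover size = 3

By König's theorem: in bipartite graphs,
min vertex cover = max matching = 3

Maximum matching has size 3, so minimum vertex cover also has size 3.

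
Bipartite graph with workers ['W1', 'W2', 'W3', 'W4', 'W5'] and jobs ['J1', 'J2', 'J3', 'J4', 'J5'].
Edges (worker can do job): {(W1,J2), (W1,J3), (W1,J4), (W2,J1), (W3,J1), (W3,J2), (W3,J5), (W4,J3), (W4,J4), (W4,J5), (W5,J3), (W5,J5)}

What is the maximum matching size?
Maximum matching size = 5

Maximum matching: {(W1,J3), (W2,J1), (W3,J2), (W4,J4), (W5,J5)}
Size: 5

This assigns 5 workers to 5 distinct jobs.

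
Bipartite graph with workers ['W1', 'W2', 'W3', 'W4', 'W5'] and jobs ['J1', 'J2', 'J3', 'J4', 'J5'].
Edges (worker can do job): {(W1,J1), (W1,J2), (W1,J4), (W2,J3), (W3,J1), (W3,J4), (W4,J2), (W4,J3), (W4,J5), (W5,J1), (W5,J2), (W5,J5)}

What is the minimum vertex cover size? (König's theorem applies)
Minimum vertex cover size = 5

By König's theorem: in bipartite graphs,
min vertex cover = max matching = 5

Maximum matching has size 5, so minimum vertex cover also has size 5.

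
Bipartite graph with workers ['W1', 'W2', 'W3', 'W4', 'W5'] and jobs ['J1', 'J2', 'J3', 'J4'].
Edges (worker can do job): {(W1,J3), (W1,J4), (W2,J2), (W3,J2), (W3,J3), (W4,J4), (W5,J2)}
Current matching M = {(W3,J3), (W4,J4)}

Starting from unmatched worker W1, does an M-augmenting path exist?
Yes: W1 → J3 → W3 → J2

An M-augmenting path alternates non-matching / matching edges, starting and ending at unmatched vertices.
Path: W1 → J3 → W3 → J2
(J2 is unmatched in M, so the path is augmenting.)
Flipping edges along this path would increase |M| from 2 to 3.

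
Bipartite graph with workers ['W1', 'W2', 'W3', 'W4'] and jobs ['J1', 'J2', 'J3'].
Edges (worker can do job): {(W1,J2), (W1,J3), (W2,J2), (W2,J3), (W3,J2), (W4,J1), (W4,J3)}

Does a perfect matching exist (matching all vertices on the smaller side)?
Yes, perfect matching exists (size 3)

Perfect matching: {(W1,J3), (W3,J2), (W4,J1)}
All 3 vertices on the smaller side are matched.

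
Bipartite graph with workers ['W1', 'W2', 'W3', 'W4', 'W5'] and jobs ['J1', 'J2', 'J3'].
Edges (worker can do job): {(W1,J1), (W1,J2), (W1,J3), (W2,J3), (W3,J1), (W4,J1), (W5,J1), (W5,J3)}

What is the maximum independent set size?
Maximum independent set = 5

By König's theorem:
- Min vertex cover = Max matching = 3
- Max independent set = Total vertices - Min vertex cover
- Max independent set = 8 - 3 = 5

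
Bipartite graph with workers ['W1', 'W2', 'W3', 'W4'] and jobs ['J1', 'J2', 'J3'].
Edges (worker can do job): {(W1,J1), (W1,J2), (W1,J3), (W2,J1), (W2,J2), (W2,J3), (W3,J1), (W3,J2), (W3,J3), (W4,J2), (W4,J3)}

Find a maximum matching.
Matching: {(W1,J1), (W3,J3), (W4,J2)}

Maximum matching (size 3):
  W1 → J1
  W3 → J3
  W4 → J2

Each worker is assigned to at most one job, and each job to at most one worker.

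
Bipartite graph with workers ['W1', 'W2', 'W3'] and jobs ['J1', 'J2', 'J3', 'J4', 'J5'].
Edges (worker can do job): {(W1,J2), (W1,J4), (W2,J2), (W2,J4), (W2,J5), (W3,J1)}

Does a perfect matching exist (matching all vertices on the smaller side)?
Yes, perfect matching exists (size 3)

Perfect matching: {(W1,J4), (W2,J2), (W3,J1)}
All 3 vertices on the smaller side are matched.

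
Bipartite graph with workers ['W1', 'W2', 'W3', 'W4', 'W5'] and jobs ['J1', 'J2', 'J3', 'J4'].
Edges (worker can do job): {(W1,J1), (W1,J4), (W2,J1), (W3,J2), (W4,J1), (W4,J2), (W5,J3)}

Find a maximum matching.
Matching: {(W1,J4), (W3,J2), (W4,J1), (W5,J3)}

Maximum matching (size 4):
  W1 → J4
  W3 → J2
  W4 → J1
  W5 → J3

Each worker is assigned to at most one job, and each job to at most one worker.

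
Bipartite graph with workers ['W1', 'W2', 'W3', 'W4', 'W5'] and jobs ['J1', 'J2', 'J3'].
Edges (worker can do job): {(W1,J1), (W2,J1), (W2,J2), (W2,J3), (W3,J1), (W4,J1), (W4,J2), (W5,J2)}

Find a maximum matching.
Matching: {(W2,J3), (W3,J1), (W5,J2)}

Maximum matching (size 3):
  W2 → J3
  W3 → J1
  W5 → J2

Each worker is assigned to at most one job, and each job to at most one worker.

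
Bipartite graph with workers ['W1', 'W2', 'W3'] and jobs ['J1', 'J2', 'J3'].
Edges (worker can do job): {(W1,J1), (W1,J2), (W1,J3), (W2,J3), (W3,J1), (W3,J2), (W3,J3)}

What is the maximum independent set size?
Maximum independent set = 3

By König's theorem:
- Min vertex cover = Max matching = 3
- Max independent set = Total vertices - Min vertex cover
- Max independent set = 6 - 3 = 3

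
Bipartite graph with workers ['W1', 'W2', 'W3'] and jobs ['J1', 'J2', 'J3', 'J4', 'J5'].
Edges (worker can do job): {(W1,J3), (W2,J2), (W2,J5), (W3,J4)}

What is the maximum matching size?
Maximum matching size = 3

Maximum matching: {(W1,J3), (W2,J5), (W3,J4)}
Size: 3

This assigns 3 workers to 3 distinct jobs.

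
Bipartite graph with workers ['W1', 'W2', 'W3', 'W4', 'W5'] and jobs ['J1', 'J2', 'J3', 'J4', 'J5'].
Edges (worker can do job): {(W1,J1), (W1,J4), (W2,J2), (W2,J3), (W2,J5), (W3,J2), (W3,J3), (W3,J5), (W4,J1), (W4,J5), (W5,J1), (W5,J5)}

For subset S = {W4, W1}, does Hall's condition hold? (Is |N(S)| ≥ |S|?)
Yes: |N(S)| = 3, |S| = 2

Subset S = {W4, W1}
Neighbors N(S) = {J1, J4, J5}

|N(S)| = 3, |S| = 2
Hall's condition: |N(S)| ≥ |S| is satisfied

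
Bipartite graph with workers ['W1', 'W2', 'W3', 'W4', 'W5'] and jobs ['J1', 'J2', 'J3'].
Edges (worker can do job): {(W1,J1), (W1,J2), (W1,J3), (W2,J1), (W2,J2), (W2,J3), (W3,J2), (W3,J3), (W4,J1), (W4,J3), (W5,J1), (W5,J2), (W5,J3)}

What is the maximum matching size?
Maximum matching size = 3

Maximum matching: {(W3,J3), (W4,J1), (W5,J2)}
Size: 3

This assigns 3 workers to 3 distinct jobs.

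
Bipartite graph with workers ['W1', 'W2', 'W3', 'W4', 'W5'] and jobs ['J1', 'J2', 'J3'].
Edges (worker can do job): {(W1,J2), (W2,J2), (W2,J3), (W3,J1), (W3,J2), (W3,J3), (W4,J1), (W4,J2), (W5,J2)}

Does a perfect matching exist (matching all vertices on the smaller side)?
Yes, perfect matching exists (size 3)

Perfect matching: {(W2,J3), (W3,J1), (W5,J2)}
All 3 vertices on the smaller side are matched.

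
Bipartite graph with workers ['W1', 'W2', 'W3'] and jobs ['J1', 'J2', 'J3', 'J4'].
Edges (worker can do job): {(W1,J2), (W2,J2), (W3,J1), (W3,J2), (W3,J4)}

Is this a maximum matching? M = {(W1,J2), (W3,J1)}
Yes, size 2 is maximum

Proposed matching has size 2.
Maximum matching size for this graph: 2.

This is a maximum matching.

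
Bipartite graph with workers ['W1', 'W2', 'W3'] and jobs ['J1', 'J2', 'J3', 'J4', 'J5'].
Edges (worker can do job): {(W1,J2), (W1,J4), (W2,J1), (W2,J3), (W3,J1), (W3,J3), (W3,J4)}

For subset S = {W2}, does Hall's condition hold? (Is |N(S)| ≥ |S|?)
Yes: |N(S)| = 2, |S| = 1

Subset S = {W2}
Neighbors N(S) = {J1, J3}

|N(S)| = 2, |S| = 1
Hall's condition: |N(S)| ≥ |S| is satisfied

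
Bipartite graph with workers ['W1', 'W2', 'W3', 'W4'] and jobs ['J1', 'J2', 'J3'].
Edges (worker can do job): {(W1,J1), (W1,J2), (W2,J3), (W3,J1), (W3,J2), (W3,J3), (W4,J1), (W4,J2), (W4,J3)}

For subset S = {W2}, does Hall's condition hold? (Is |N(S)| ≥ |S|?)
Yes: |N(S)| = 1, |S| = 1

Subset S = {W2}
Neighbors N(S) = {J3}

|N(S)| = 1, |S| = 1
Hall's condition: |N(S)| ≥ |S| is satisfied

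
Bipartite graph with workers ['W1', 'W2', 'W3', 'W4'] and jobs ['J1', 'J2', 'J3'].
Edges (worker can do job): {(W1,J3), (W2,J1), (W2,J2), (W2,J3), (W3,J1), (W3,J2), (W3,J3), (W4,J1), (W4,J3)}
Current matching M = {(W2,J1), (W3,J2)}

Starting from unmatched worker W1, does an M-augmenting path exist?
Yes: W1 → J3

An M-augmenting path alternates non-matching / matching edges, starting and ending at unmatched vertices.
Path: W1 → J3
(J3 is unmatched in M, so the path is augmenting.)
Flipping edges along this path would increase |M| from 2 to 3.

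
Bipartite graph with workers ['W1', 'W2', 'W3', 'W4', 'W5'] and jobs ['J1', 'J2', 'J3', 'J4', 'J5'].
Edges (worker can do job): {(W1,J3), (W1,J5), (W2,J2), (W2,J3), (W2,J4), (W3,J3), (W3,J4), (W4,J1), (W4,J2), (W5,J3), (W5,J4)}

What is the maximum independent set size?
Maximum independent set = 5

By König's theorem:
- Min vertex cover = Max matching = 5
- Max independent set = Total vertices - Min vertex cover
- Max independent set = 10 - 5 = 5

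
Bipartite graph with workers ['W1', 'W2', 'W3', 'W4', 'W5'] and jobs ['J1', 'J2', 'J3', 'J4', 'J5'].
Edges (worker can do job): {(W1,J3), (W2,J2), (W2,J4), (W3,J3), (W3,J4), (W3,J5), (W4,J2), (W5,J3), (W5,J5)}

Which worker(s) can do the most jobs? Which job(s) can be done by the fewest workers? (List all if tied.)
Most versatile: W3 (3 jobs); Least covered: J1 (0 workers)

Worker degrees (jobs they can do): W1:1, W2:2, W3:3, W4:1, W5:2
Job degrees (workers who can do it): J1:0, J2:2, J3:3, J4:2, J5:2

Maximum worker degree is 3, achieved by: W3
Minimum job degree is 0, achieved by: J1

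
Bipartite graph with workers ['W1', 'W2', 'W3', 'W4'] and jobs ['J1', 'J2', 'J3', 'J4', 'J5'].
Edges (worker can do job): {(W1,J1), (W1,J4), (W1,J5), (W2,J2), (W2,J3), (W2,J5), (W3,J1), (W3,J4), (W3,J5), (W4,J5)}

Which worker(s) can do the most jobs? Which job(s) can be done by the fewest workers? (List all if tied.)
Most versatile: W1, W2, W3 (3 jobs); Least covered: J2, J3 (1 workers)

Worker degrees (jobs they can do): W1:3, W2:3, W3:3, W4:1
Job degrees (workers who can do it): J1:2, J2:1, J3:1, J4:2, J5:4

Maximum worker degree is 3, achieved by: W1, W2, W3
Minimum job degree is 1, achieved by: J2, J3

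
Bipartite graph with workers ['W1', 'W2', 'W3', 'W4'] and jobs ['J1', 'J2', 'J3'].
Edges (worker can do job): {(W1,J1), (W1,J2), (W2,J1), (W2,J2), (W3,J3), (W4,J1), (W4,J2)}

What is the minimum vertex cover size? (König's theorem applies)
Minimum vertex cover size = 3

By König's theorem: in bipartite graphs,
min vertex cover = max matching = 3

Maximum matching has size 3, so minimum vertex cover also has size 3.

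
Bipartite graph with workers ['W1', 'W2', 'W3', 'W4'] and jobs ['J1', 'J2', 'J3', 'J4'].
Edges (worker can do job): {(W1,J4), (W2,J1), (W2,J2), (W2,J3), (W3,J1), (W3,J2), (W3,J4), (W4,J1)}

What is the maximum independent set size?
Maximum independent set = 4

By König's theorem:
- Min vertex cover = Max matching = 4
- Max independent set = Total vertices - Min vertex cover
- Max independent set = 8 - 4 = 4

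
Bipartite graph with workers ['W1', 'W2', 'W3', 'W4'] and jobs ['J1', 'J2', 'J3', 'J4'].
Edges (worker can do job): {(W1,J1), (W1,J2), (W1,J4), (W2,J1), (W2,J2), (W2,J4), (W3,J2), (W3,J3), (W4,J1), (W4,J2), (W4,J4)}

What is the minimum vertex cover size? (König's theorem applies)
Minimum vertex cover size = 4

By König's theorem: in bipartite graphs,
min vertex cover = max matching = 4

Maximum matching has size 4, so minimum vertex cover also has size 4.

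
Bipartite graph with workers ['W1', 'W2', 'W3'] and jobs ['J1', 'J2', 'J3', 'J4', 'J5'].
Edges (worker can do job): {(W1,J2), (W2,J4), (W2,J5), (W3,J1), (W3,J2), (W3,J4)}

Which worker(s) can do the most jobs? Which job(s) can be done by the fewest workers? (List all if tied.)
Most versatile: W3 (3 jobs); Least covered: J3 (0 workers)

Worker degrees (jobs they can do): W1:1, W2:2, W3:3
Job degrees (workers who can do it): J1:1, J2:2, J3:0, J4:2, J5:1

Maximum worker degree is 3, achieved by: W3
Minimum job degree is 0, achieved by: J3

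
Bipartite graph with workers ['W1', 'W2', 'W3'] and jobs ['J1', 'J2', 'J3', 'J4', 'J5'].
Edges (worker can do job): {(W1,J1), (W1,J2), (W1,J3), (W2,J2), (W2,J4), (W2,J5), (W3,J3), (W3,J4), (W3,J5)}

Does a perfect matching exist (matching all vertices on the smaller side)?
Yes, perfect matching exists (size 3)

Perfect matching: {(W1,J3), (W2,J4), (W3,J5)}
All 3 vertices on the smaller side are matched.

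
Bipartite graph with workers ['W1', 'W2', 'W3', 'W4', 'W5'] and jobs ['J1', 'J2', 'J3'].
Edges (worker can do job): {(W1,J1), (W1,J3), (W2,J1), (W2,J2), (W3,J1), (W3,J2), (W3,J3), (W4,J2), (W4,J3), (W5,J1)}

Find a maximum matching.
Matching: {(W3,J2), (W4,J3), (W5,J1)}

Maximum matching (size 3):
  W3 → J2
  W4 → J3
  W5 → J1

Each worker is assigned to at most one job, and each job to at most one worker.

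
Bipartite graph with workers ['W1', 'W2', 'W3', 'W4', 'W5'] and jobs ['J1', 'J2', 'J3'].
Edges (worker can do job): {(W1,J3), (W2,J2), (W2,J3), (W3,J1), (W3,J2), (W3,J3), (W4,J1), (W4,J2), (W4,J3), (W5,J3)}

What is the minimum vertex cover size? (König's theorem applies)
Minimum vertex cover size = 3

By König's theorem: in bipartite graphs,
min vertex cover = max matching = 3

Maximum matching has size 3, so minimum vertex cover also has size 3.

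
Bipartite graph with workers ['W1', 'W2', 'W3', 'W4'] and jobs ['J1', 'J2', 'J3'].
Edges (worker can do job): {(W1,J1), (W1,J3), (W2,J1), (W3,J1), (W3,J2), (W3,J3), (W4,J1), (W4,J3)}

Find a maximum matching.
Matching: {(W1,J1), (W3,J2), (W4,J3)}

Maximum matching (size 3):
  W1 → J1
  W3 → J2
  W4 → J3

Each worker is assigned to at most one job, and each job to at most one worker.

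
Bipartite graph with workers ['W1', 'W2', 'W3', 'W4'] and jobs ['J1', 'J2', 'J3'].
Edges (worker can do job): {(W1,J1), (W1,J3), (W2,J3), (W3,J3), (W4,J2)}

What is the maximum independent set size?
Maximum independent set = 4

By König's theorem:
- Min vertex cover = Max matching = 3
- Max independent set = Total vertices - Min vertex cover
- Max independent set = 7 - 3 = 4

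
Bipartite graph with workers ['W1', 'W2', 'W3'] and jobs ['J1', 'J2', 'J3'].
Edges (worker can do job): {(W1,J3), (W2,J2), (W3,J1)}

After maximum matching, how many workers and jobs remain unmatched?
Unmatched: 0 workers, 0 jobs

Maximum matching size: 3
Workers: 3 total, 3 matched, 0 unmatched
Jobs: 3 total, 3 matched, 0 unmatched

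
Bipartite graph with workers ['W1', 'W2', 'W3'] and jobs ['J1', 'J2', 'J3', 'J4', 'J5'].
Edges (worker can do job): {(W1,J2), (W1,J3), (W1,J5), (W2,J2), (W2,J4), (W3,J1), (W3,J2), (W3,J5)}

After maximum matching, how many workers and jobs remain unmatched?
Unmatched: 0 workers, 2 jobs

Maximum matching size: 3
Workers: 3 total, 3 matched, 0 unmatched
Jobs: 5 total, 3 matched, 2 unmatched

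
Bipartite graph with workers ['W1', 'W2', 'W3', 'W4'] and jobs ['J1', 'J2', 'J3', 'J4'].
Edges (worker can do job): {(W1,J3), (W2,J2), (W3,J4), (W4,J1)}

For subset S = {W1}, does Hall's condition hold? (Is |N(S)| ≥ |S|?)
Yes: |N(S)| = 1, |S| = 1

Subset S = {W1}
Neighbors N(S) = {J3}

|N(S)| = 1, |S| = 1
Hall's condition: |N(S)| ≥ |S| is satisfied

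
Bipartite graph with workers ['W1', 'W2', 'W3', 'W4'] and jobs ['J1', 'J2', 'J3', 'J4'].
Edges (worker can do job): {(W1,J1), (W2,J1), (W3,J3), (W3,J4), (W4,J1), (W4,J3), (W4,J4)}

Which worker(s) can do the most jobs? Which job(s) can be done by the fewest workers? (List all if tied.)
Most versatile: W4 (3 jobs); Least covered: J2 (0 workers)

Worker degrees (jobs they can do): W1:1, W2:1, W3:2, W4:3
Job degrees (workers who can do it): J1:3, J2:0, J3:2, J4:2

Maximum worker degree is 3, achieved by: W4
Minimum job degree is 0, achieved by: J2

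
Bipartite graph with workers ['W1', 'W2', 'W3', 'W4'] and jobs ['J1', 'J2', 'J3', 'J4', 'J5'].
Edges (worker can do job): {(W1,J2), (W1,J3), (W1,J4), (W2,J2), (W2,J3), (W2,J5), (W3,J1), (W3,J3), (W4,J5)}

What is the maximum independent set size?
Maximum independent set = 5

By König's theorem:
- Min vertex cover = Max matching = 4
- Max independent set = Total vertices - Min vertex cover
- Max independent set = 9 - 4 = 5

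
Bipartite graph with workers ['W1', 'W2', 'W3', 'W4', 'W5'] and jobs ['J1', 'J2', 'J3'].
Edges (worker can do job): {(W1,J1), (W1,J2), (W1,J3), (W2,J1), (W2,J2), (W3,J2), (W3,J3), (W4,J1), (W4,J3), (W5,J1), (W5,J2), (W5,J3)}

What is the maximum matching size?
Maximum matching size = 3

Maximum matching: {(W3,J3), (W4,J1), (W5,J2)}
Size: 3

This assigns 3 workers to 3 distinct jobs.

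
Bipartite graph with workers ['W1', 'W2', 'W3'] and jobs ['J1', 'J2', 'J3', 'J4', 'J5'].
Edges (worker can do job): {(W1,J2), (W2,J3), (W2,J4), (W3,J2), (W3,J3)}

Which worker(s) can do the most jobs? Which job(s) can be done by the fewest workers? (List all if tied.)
Most versatile: W2, W3 (2 jobs); Least covered: J1, J5 (0 workers)

Worker degrees (jobs they can do): W1:1, W2:2, W3:2
Job degrees (workers who can do it): J1:0, J2:2, J3:2, J4:1, J5:0

Maximum worker degree is 2, achieved by: W2, W3
Minimum job degree is 0, achieved by: J1, J5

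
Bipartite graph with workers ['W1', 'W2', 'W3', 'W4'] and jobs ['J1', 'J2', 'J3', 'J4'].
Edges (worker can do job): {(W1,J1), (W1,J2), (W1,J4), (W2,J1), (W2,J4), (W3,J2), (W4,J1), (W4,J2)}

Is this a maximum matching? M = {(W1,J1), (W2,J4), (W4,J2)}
Yes, size 3 is maximum

Proposed matching has size 3.
Maximum matching size for this graph: 3.

This is a maximum matching.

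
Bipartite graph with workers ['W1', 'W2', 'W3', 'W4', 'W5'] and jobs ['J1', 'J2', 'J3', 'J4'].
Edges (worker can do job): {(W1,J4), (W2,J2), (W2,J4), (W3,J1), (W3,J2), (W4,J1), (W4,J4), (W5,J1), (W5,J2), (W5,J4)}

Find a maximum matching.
Matching: {(W3,J2), (W4,J1), (W5,J4)}

Maximum matching (size 3):
  W3 → J2
  W4 → J1
  W5 → J4

Each worker is assigned to at most one job, and each job to at most one worker.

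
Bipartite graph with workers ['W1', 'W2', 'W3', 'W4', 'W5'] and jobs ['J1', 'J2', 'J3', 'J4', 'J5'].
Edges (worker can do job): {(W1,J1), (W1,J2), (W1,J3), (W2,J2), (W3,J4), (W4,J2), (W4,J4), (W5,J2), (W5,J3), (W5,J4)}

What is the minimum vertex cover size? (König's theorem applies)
Minimum vertex cover size = 4

By König's theorem: in bipartite graphs,
min vertex cover = max matching = 4

Maximum matching has size 4, so minimum vertex cover also has size 4.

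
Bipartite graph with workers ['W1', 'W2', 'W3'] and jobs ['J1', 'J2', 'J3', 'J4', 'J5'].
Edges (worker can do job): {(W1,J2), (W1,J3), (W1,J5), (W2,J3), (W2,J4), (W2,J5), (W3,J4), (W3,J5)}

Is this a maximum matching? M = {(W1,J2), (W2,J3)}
No, size 2 is not maximum

Proposed matching has size 2.
Maximum matching size for this graph: 3.

This is NOT maximum - can be improved to size 3.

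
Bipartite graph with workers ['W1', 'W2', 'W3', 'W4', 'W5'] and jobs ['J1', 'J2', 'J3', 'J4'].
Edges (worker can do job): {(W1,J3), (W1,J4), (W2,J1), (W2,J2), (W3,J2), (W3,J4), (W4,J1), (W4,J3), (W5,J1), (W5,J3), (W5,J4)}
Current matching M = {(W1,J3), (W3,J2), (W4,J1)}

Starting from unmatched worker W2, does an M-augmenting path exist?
Yes: W2 → J2 → W3 → J4

An M-augmenting path alternates non-matching / matching edges, starting and ending at unmatched vertices.
Path: W2 → J2 → W3 → J4
(J4 is unmatched in M, so the path is augmenting.)
Flipping edges along this path would increase |M| from 3 to 4.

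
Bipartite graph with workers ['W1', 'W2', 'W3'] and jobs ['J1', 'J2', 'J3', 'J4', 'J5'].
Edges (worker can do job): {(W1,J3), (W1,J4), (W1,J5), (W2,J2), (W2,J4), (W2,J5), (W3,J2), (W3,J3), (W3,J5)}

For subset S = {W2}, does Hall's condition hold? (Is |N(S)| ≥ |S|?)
Yes: |N(S)| = 3, |S| = 1

Subset S = {W2}
Neighbors N(S) = {J2, J4, J5}

|N(S)| = 3, |S| = 1
Hall's condition: |N(S)| ≥ |S| is satisfied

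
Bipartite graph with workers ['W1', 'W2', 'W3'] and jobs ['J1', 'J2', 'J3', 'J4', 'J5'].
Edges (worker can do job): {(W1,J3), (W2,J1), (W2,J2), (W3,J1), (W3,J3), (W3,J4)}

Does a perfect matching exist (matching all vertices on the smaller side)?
Yes, perfect matching exists (size 3)

Perfect matching: {(W1,J3), (W2,J1), (W3,J4)}
All 3 vertices on the smaller side are matched.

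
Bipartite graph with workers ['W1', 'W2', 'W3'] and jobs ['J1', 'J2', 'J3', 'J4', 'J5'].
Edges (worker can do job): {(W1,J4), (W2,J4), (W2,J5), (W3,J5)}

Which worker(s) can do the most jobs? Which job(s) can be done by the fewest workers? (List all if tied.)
Most versatile: W2 (2 jobs); Least covered: J1, J2, J3 (0 workers)

Worker degrees (jobs they can do): W1:1, W2:2, W3:1
Job degrees (workers who can do it): J1:0, J2:0, J3:0, J4:2, J5:2

Maximum worker degree is 2, achieved by: W2
Minimum job degree is 0, achieved by: J1, J2, J3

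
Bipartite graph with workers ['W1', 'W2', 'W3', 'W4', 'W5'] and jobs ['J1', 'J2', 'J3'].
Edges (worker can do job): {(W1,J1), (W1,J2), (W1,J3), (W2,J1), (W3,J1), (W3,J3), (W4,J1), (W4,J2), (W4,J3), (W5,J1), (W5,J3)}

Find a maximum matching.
Matching: {(W3,J3), (W4,J2), (W5,J1)}

Maximum matching (size 3):
  W3 → J3
  W4 → J2
  W5 → J1

Each worker is assigned to at most one job, and each job to at most one worker.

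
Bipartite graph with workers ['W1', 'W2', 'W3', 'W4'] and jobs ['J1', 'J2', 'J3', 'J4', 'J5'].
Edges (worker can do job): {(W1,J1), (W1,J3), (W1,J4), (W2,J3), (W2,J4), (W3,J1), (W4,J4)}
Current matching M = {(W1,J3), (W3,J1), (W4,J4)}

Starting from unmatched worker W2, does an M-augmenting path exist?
No augmenting path from W2

Alternating search from W2 reaches jobs: {J1, J3, J4}.
Every reachable job is already matched in M, and following those matched edges back to workers exposes no further unvisited jobs.
No M-augmenting path from W2 exists.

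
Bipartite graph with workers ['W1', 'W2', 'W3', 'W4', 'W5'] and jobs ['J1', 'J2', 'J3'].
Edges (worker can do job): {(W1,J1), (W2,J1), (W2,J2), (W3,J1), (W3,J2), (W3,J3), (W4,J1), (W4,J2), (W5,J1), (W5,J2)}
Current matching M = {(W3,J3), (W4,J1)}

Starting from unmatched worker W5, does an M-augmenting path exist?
Yes: W5 → J2

An M-augmenting path alternates non-matching / matching edges, starting and ending at unmatched vertices.
Path: W5 → J2
(J2 is unmatched in M, so the path is augmenting.)
Flipping edges along this path would increase |M| from 2 to 3.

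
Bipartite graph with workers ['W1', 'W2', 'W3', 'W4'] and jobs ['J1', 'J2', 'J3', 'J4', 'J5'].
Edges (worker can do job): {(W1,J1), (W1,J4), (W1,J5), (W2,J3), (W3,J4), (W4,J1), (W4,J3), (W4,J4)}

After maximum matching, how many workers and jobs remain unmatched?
Unmatched: 0 workers, 1 jobs

Maximum matching size: 4
Workers: 4 total, 4 matched, 0 unmatched
Jobs: 5 total, 4 matched, 1 unmatched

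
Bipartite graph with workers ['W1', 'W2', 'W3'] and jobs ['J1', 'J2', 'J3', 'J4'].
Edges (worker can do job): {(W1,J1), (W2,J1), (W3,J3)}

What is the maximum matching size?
Maximum matching size = 2

Maximum matching: {(W1,J1), (W3,J3)}
Size: 2

This assigns 2 workers to 2 distinct jobs.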